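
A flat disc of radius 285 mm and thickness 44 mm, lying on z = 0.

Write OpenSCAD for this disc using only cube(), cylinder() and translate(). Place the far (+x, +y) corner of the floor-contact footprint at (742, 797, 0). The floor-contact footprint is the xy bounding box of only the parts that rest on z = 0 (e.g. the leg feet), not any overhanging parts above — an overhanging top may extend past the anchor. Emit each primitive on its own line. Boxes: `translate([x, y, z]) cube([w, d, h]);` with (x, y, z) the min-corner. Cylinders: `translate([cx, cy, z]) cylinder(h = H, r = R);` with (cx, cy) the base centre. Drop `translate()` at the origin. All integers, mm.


translate([457, 512, 0]) cylinder(h = 44, r = 285);


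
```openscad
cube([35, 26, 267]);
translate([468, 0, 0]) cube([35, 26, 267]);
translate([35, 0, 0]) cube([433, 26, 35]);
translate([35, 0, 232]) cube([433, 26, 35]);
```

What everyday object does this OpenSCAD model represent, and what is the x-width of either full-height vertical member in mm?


A picture frame. The border width is 35 mm.

Four thin pieces enclosing a rectangular opening — a picture frame. The two full-height stiles are 267 mm tall; the top rail sits at z = 232 and is 35 mm tall, so the border above the opening is 267 − 232 = 35 mm, matching the stile x-width.


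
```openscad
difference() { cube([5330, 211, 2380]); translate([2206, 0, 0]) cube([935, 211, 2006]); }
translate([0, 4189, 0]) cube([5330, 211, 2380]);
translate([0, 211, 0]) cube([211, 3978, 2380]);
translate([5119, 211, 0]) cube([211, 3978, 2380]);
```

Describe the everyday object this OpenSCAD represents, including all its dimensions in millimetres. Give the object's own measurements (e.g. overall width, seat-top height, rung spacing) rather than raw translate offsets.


A single room: four walls, each 2380 mm tall and 211 mm thick, enclosing an outside footprint 5330×4400 mm (x × y), no floor or roof. The front and back walls (−y and +y sides) run the full x-width; the side walls fit between their inner faces. A door opening 935 mm wide and 2006 mm tall is cut through the front wall from the floor up, its −x edge 2206 mm from the wall's −x end.


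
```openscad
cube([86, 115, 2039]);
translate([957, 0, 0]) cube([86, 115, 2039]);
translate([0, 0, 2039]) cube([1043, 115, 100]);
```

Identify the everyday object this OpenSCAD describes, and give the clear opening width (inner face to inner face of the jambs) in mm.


A door frame. The clear opening width is 871 mm.

Two 2039 mm tall posts with a header on top — a door frame. The left jamb is 86 mm wide at x = 0; the right jamb starts at x = 957. The clear opening is 957 − 86 = 871 mm.


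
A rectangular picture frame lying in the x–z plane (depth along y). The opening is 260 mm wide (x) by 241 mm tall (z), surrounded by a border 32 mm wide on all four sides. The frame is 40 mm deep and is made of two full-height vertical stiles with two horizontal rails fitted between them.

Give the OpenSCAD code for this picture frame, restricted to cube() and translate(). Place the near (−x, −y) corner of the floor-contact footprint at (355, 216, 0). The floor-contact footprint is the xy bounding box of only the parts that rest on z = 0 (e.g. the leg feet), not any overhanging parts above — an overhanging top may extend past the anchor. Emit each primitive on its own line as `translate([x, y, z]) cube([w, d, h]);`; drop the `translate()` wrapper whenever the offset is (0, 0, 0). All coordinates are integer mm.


translate([355, 216, 0]) cube([32, 40, 305]);
translate([647, 216, 0]) cube([32, 40, 305]);
translate([387, 216, 0]) cube([260, 40, 32]);
translate([387, 216, 273]) cube([260, 40, 32]);


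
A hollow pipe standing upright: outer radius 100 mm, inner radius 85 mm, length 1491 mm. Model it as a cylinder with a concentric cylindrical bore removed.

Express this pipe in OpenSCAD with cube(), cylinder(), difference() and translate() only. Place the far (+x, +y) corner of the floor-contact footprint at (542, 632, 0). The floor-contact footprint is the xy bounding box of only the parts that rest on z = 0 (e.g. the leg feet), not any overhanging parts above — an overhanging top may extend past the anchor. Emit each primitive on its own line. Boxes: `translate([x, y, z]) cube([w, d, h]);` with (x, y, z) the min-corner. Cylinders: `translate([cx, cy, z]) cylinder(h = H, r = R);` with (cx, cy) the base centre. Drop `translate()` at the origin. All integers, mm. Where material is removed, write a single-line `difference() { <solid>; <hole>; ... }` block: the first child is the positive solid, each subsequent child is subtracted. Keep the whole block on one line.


difference() { translate([442, 532, 0]) cylinder(h = 1491, r = 100); translate([442, 532, 0]) cylinder(h = 1491, r = 85); }


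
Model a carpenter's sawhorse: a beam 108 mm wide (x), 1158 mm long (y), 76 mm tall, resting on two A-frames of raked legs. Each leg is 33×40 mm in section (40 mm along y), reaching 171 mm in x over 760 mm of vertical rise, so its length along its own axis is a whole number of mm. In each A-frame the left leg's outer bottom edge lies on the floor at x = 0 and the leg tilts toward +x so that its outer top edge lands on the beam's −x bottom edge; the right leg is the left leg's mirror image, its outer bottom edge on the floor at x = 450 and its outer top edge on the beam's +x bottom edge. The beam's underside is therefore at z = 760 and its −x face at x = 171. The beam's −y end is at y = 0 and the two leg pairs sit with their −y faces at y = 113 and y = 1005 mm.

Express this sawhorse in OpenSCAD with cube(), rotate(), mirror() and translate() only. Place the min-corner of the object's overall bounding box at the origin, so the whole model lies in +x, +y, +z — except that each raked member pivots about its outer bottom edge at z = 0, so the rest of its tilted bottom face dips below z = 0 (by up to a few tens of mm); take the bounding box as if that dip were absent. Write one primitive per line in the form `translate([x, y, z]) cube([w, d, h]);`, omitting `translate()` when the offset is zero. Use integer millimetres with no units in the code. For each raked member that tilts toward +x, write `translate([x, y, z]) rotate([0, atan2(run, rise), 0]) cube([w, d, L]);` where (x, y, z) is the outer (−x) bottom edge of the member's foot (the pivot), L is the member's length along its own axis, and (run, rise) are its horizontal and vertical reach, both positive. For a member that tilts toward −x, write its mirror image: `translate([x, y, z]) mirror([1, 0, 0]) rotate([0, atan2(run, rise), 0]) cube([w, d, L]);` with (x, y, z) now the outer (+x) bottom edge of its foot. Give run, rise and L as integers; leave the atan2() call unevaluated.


translate([171, 0, 760]) cube([108, 1158, 76]);
translate([0, 113, 0]) rotate([0, atan2(171, 760), 0]) cube([33, 40, 779]);
translate([450, 113, 0]) mirror([1, 0, 0]) rotate([0, atan2(171, 760), 0]) cube([33, 40, 779]);
translate([0, 1005, 0]) rotate([0, atan2(171, 760), 0]) cube([33, 40, 779]);
translate([450, 1005, 0]) mirror([1, 0, 0]) rotate([0, atan2(171, 760), 0]) cube([33, 40, 779]);


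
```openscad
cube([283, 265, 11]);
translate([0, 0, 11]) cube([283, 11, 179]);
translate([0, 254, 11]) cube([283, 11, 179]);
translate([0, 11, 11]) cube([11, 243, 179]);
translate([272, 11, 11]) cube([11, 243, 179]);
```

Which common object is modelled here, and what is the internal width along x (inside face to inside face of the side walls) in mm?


An open box. The internal width is 261 mm.

A 283×265 base slab with four walls standing on it — an open box. The base is 283 mm wide and the walls are 11 mm thick, so the internal width is 283 − 2 × 11 = 261 mm.


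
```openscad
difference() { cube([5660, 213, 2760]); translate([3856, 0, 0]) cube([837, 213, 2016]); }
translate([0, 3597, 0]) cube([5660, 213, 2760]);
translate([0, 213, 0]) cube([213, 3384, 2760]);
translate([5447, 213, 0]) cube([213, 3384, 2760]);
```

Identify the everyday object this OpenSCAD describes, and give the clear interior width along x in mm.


A single room. The interior width is 5234 mm.

Four walls enclosing a rectangle with a door in the front wall — a room. Outside width 5660 minus two 213 mm walls gives 5234 mm.


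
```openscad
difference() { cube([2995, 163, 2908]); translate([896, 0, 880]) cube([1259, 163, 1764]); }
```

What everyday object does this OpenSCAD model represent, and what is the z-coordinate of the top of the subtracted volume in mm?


A wall with a window opening. The window head height is 2644 mm.

A wall with a rectangular opening subtracted — a window. Sill at z = 880, opening 1764 mm tall, so the head is at 880 + 1764 = 2644 mm.


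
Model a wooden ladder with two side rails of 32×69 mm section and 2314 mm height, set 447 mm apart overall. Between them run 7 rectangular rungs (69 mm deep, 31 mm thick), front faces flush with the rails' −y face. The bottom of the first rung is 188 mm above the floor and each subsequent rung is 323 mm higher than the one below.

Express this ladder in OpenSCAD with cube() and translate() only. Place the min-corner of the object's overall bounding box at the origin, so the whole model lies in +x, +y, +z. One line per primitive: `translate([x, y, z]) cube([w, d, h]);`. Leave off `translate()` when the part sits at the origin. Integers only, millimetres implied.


cube([32, 69, 2314]);
translate([415, 0, 0]) cube([32, 69, 2314]);
translate([32, 0, 188]) cube([383, 69, 31]);
translate([32, 0, 511]) cube([383, 69, 31]);
translate([32, 0, 834]) cube([383, 69, 31]);
translate([32, 0, 1157]) cube([383, 69, 31]);
translate([32, 0, 1480]) cube([383, 69, 31]);
translate([32, 0, 1803]) cube([383, 69, 31]);
translate([32, 0, 2126]) cube([383, 69, 31]);


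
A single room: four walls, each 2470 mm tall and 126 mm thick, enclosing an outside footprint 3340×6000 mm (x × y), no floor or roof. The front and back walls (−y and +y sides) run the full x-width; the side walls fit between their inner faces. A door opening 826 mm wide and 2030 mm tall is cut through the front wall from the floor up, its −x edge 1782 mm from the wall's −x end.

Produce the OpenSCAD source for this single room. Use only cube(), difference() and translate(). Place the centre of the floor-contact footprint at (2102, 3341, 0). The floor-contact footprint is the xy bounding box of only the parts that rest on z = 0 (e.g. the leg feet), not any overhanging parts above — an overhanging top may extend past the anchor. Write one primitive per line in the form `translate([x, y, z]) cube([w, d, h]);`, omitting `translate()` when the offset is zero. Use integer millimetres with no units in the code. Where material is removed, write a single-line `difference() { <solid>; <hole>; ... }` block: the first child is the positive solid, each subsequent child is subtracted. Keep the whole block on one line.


difference() { translate([432, 341, 0]) cube([3340, 126, 2470]); translate([2214, 341, 0]) cube([826, 126, 2030]); }
translate([432, 6215, 0]) cube([3340, 126, 2470]);
translate([432, 467, 0]) cube([126, 5748, 2470]);
translate([3646, 467, 0]) cube([126, 5748, 2470]);


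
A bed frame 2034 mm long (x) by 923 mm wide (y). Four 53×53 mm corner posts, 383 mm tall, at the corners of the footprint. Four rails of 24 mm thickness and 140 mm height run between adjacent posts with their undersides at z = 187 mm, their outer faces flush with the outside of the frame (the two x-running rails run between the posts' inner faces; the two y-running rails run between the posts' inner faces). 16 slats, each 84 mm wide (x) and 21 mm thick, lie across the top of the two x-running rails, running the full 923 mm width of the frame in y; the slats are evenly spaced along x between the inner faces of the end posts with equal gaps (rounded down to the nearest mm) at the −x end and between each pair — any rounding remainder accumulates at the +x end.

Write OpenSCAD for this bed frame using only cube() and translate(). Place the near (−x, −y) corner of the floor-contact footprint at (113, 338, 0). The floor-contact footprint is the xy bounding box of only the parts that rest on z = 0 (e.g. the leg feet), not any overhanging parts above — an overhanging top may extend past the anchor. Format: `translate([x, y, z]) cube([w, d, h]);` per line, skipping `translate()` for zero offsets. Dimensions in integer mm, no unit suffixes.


// slat z = rail_z + rail_h = 187 + 140 = 327
// slat gap = ⌊(1928 − 16·84) / 17⌋ = 34
translate([113, 338, 0]) cube([53, 53, 383]);
translate([113, 1208, 0]) cube([53, 53, 383]);
translate([2094, 338, 0]) cube([53, 53, 383]);
translate([2094, 1208, 0]) cube([53, 53, 383]);
translate([166, 338, 187]) cube([1928, 24, 140]);
translate([166, 1237, 187]) cube([1928, 24, 140]);
translate([113, 391, 187]) cube([24, 817, 140]);
translate([2123, 391, 187]) cube([24, 817, 140]);
translate([200, 338, 327]) cube([84, 923, 21]);
translate([318, 338, 327]) cube([84, 923, 21]);
translate([436, 338, 327]) cube([84, 923, 21]);
translate([554, 338, 327]) cube([84, 923, 21]);
translate([672, 338, 327]) cube([84, 923, 21]);
translate([790, 338, 327]) cube([84, 923, 21]);
translate([908, 338, 327]) cube([84, 923, 21]);
translate([1026, 338, 327]) cube([84, 923, 21]);
translate([1144, 338, 327]) cube([84, 923, 21]);
translate([1262, 338, 327]) cube([84, 923, 21]);
translate([1380, 338, 327]) cube([84, 923, 21]);
translate([1498, 338, 327]) cube([84, 923, 21]);
translate([1616, 338, 327]) cube([84, 923, 21]);
translate([1734, 338, 327]) cube([84, 923, 21]);
translate([1852, 338, 327]) cube([84, 923, 21]);
translate([1970, 338, 327]) cube([84, 923, 21]);


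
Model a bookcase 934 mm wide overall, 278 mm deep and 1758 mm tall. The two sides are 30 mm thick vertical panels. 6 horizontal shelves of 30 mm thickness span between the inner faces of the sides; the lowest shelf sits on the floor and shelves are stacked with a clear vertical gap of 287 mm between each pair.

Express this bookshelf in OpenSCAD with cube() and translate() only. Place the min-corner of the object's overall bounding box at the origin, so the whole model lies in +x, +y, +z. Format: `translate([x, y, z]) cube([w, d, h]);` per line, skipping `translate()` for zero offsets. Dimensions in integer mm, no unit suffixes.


cube([30, 278, 1758]);
translate([904, 0, 0]) cube([30, 278, 1758]);
translate([30, 0, 0]) cube([874, 278, 30]);
translate([30, 0, 317]) cube([874, 278, 30]);
translate([30, 0, 634]) cube([874, 278, 30]);
translate([30, 0, 951]) cube([874, 278, 30]);
translate([30, 0, 1268]) cube([874, 278, 30]);
translate([30, 0, 1585]) cube([874, 278, 30]);


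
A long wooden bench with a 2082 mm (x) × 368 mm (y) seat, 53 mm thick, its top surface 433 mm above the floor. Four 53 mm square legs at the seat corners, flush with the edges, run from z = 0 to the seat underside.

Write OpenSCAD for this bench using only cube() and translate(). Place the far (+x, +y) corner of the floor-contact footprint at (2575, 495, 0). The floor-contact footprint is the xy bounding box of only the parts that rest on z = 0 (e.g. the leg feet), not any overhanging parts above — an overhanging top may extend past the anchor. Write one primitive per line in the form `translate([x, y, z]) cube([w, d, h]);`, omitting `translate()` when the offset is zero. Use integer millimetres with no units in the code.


translate([493, 127, 380]) cube([2082, 368, 53]);
translate([493, 127, 0]) cube([53, 53, 380]);
translate([493, 442, 0]) cube([53, 53, 380]);
translate([2522, 127, 0]) cube([53, 53, 380]);
translate([2522, 442, 0]) cube([53, 53, 380]);


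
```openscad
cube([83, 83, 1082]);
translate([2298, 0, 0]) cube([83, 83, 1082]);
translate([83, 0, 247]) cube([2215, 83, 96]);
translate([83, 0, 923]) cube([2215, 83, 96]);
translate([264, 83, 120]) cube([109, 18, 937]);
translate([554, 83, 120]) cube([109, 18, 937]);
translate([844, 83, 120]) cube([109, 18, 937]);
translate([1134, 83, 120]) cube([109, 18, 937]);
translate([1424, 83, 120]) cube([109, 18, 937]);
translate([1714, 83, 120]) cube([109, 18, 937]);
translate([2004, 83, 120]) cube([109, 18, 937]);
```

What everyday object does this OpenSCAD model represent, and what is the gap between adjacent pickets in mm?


A fence section. The picket gap is 181 mm.

Two posts, two rails, 7 pickets — a fence section. Span 2215 mm holds 7 pickets of 109 mm with 8 equal gaps: ⌊(2215 − 7·109) / 8⌋ = 181 mm.


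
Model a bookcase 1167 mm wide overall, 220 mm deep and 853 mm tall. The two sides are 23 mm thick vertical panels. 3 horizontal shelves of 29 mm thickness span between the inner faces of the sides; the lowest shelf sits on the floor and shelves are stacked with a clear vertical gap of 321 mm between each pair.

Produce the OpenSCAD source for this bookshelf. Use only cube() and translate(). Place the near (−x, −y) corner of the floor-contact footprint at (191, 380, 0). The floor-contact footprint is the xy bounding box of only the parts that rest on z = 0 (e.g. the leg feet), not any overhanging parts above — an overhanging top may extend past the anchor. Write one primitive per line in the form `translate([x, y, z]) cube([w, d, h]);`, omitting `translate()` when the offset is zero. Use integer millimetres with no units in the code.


translate([191, 380, 0]) cube([23, 220, 853]);
translate([1335, 380, 0]) cube([23, 220, 853]);
translate([214, 380, 0]) cube([1121, 220, 29]);
translate([214, 380, 350]) cube([1121, 220, 29]);
translate([214, 380, 700]) cube([1121, 220, 29]);


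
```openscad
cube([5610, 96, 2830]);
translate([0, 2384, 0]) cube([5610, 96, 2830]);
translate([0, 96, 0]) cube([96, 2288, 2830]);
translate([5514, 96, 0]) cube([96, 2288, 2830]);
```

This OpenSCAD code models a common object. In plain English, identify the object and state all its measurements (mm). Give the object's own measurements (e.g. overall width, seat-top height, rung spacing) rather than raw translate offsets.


The wall frame of a small rectangular building: four walls, each 2830 mm tall and 96 mm thick, enclosing a footprint 5610 mm (x) by 2480 mm (y) outside-to-outside, with no floor or roof. The front and back walls (the −y and +y sides) span the full width; the two side walls fit between them.


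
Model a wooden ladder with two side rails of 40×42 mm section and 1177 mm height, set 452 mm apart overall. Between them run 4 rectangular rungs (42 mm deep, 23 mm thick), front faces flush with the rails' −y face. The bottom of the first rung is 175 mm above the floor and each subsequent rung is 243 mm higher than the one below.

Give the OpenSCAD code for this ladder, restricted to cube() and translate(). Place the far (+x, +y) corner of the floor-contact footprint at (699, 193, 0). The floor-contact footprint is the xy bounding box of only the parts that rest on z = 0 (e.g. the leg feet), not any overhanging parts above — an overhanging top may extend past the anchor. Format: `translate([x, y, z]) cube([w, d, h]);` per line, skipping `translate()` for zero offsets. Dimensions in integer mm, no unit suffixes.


translate([247, 151, 0]) cube([40, 42, 1177]);
translate([659, 151, 0]) cube([40, 42, 1177]);
translate([287, 151, 175]) cube([372, 42, 23]);
translate([287, 151, 418]) cube([372, 42, 23]);
translate([287, 151, 661]) cube([372, 42, 23]);
translate([287, 151, 904]) cube([372, 42, 23]);


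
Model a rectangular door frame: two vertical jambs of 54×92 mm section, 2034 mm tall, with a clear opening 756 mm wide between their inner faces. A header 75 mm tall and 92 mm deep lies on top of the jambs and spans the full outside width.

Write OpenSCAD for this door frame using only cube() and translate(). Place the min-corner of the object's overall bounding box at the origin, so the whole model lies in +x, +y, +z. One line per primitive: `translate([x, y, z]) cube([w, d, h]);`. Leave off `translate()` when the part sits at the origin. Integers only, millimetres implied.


cube([54, 92, 2034]);
translate([810, 0, 0]) cube([54, 92, 2034]);
translate([0, 0, 2034]) cube([864, 92, 75]);


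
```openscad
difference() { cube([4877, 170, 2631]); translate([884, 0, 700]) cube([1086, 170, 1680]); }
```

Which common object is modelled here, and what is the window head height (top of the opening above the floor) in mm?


A wall with a window opening. The window head height is 2380 mm.

A wall with a rectangular opening subtracted — a window. Sill at z = 700, opening 1680 mm tall, so the head is at 700 + 1680 = 2380 mm.


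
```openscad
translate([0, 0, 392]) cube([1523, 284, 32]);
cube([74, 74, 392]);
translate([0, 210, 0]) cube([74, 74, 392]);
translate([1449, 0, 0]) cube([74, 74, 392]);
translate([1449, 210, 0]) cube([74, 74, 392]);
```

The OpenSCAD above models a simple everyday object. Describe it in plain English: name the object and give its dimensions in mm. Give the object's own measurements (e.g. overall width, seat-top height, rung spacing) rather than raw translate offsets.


A long wooden bench with a 1523 mm (x) × 284 mm (y) seat, 32 mm thick, its top surface 424 mm above the floor. Four 74 mm square legs at the seat corners, flush with the edges, run from z = 0 to the seat underside.


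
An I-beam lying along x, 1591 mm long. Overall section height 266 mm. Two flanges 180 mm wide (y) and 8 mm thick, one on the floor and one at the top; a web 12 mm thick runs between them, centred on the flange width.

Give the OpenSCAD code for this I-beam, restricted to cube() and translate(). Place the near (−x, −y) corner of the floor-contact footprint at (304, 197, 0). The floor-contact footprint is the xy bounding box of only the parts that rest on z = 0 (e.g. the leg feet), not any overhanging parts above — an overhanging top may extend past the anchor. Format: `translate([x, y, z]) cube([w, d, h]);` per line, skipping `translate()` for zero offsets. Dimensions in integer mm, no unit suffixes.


translate([304, 197, 0]) cube([1591, 180, 8]);
translate([304, 281, 8]) cube([1591, 12, 250]);
translate([304, 197, 258]) cube([1591, 180, 8]);


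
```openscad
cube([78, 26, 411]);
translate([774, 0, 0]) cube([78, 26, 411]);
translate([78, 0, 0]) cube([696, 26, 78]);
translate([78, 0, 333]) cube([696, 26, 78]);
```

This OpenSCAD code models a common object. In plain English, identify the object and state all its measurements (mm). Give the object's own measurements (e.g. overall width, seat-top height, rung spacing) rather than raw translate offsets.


A rectangular picture frame lying in the x–z plane (depth along y). The opening is 696 mm wide (x) by 255 mm tall (z), surrounded by a border 78 mm wide on all four sides. The frame is 26 mm deep and is made of two full-height vertical stiles with two horizontal rails fitted between them.


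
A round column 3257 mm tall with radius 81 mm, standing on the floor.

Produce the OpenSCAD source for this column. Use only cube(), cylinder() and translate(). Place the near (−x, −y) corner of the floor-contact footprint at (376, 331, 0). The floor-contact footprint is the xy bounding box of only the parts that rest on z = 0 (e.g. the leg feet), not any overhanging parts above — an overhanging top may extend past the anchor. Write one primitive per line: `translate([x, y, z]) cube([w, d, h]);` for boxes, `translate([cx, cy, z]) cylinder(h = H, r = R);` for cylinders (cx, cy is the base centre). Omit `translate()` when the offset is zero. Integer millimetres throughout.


translate([457, 412, 0]) cylinder(h = 3257, r = 81);


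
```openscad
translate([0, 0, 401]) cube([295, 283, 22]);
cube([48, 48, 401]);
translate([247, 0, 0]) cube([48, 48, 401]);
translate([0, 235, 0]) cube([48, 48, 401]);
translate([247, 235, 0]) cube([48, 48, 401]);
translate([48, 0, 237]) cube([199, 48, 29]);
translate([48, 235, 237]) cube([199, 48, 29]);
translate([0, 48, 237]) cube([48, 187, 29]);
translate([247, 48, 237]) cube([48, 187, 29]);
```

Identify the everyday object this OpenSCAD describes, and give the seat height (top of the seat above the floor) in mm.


A stool. The seat height is 423 mm.

A 295×283×22 slab at z = 401 on four corner posts — a stool. The seat top is 401 + 22 = 423 mm.


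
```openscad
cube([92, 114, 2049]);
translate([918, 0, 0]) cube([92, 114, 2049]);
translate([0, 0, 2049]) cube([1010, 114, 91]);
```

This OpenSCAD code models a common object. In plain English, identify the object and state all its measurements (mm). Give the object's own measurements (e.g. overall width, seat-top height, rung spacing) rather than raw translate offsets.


A door frame. The clear opening is 826 mm wide and 2049 mm high. Two 92 mm wide jambs, 114 mm deep, stand either side of the opening from the floor to the top of the opening. A 91 mm thick head sits across the top of both jambs, spanning the full outside width of the frame.


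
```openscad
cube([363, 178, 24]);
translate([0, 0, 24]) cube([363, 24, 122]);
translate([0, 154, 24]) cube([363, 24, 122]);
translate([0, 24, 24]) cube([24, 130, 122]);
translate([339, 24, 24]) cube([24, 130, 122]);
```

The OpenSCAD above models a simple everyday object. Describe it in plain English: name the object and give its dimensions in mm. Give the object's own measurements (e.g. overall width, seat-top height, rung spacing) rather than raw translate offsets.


An open-topped rectangular box: outside dimensions 363×178×146 mm, with a uniform wall and base thickness of 24 mm. The base is a full 363×178 slab on the floor; four walls sit on top of the base. The front and back walls (the −y and +y sides) span the full width; the two side walls fit between them.


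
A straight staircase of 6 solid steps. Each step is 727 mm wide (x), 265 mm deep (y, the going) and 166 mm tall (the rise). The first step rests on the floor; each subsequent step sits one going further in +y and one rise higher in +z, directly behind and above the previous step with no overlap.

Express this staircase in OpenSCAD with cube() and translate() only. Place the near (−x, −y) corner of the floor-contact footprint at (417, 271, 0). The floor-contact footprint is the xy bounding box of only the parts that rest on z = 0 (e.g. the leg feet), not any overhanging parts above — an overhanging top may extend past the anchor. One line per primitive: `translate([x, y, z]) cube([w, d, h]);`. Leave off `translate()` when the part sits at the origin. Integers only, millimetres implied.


translate([417, 271, 0]) cube([727, 265, 166]);
translate([417, 536, 166]) cube([727, 265, 166]);
translate([417, 801, 332]) cube([727, 265, 166]);
translate([417, 1066, 498]) cube([727, 265, 166]);
translate([417, 1331, 664]) cube([727, 265, 166]);
translate([417, 1596, 830]) cube([727, 265, 166]);


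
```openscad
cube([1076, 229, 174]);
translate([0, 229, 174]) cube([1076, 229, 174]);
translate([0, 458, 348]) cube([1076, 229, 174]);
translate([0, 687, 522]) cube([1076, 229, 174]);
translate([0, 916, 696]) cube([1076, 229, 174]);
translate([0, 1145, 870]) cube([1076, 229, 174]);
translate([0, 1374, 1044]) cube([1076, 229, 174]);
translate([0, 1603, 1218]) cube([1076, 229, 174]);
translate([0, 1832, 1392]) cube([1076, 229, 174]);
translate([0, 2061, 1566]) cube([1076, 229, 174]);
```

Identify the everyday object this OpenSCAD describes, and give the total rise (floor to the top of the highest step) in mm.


A staircase. The total rise is 1740 mm.

10 identical blocks, each offset up and back from the previous — a staircase. Each step is 174 mm tall and there are 10 of them, so the total rise is 10 × 174 = 1740 mm.


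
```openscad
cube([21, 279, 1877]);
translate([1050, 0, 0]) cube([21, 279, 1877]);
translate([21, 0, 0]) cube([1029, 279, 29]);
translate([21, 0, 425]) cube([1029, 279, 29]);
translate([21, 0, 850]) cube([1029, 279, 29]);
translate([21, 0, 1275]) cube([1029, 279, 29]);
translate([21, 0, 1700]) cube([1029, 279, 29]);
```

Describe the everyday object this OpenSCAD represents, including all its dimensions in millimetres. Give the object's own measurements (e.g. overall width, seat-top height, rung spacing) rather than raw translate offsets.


An open bookshelf. Two side panels, each 21 mm thick, 279 mm deep and 1877 mm tall, stand 1071 mm apart (outside-to-outside). Between them sit 5 shelves, each 29 mm thick and 279 mm deep, spanning the full gap between the sides. The bottom shelf rests on the floor (its underside at z = 0) and the clear gap between one shelf's top and the next shelf's underside is 396 mm.


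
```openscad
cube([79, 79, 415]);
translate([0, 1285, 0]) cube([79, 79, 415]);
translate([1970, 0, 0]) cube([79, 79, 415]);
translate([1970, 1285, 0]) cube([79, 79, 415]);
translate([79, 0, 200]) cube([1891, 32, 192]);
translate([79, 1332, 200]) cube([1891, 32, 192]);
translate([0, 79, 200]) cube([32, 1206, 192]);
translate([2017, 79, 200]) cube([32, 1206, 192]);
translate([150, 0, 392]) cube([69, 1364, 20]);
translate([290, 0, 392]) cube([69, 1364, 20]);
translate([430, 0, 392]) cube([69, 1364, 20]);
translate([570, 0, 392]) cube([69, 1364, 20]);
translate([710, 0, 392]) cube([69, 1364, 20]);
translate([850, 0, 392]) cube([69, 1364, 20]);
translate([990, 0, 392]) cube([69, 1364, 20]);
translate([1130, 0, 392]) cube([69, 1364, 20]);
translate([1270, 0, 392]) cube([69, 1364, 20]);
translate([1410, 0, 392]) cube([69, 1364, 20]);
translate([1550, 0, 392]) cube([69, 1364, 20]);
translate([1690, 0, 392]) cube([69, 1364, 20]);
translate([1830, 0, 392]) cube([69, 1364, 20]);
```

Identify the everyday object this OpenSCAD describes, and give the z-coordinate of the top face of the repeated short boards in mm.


A bed frame. The slat-top height is 412 mm.

Four posts, four rails, and a row of slats — a bed frame. Slats sit on the rails at z = 200 + 192 = 392; with slat thickness 20, the top is 412 mm.


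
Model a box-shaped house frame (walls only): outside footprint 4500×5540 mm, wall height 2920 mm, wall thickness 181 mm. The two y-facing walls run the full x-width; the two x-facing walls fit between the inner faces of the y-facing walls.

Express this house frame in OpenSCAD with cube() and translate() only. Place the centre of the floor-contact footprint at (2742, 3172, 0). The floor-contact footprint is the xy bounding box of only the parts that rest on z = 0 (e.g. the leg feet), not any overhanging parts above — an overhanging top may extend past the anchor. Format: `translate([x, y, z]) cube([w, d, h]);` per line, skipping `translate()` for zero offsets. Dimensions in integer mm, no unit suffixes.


translate([492, 402, 0]) cube([4500, 181, 2920]);
translate([492, 5761, 0]) cube([4500, 181, 2920]);
translate([492, 583, 0]) cube([181, 5178, 2920]);
translate([4811, 583, 0]) cube([181, 5178, 2920]);


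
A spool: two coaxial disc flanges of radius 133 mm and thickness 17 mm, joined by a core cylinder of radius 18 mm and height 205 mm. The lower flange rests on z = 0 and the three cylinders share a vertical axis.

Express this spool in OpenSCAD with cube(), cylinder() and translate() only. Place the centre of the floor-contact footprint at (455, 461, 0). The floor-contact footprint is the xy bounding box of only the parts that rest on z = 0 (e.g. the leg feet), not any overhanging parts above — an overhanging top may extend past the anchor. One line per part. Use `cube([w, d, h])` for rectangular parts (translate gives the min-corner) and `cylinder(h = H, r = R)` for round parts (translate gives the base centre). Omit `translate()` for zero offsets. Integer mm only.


translate([455, 461, 0]) cylinder(h = 17, r = 133);
translate([455, 461, 17]) cylinder(h = 205, r = 18);
translate([455, 461, 222]) cylinder(h = 17, r = 133);


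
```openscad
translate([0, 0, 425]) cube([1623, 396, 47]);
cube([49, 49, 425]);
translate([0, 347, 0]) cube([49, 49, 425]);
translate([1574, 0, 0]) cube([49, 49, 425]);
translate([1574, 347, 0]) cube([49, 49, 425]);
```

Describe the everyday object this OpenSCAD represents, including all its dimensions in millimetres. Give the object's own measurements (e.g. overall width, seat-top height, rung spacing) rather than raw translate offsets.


A bench: a 1623×396 mm seat slab, 47 mm thick, top at z = 472 mm, on four 49×49 mm square legs flush with the seat corners and standing on z = 0.


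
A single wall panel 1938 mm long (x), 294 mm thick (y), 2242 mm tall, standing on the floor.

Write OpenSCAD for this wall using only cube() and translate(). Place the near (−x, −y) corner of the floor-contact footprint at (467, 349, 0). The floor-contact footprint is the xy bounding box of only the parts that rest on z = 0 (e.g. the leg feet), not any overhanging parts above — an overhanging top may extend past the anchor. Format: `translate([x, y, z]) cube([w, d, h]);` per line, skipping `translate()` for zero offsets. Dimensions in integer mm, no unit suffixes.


translate([467, 349, 0]) cube([1938, 294, 2242]);


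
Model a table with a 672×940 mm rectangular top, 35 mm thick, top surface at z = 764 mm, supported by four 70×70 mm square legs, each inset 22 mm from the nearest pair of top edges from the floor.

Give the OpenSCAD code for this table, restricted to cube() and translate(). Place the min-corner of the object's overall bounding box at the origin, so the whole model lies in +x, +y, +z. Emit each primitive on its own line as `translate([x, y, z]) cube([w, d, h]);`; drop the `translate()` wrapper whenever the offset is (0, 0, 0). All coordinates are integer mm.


// leg_h = 764 - 35 = 729
translate([0, 0, 729]) cube([672, 940, 35]);
translate([22, 22, 0]) cube([70, 70, 729]);
translate([580, 22, 0]) cube([70, 70, 729]);
translate([22, 848, 0]) cube([70, 70, 729]);
translate([580, 848, 0]) cube([70, 70, 729]);


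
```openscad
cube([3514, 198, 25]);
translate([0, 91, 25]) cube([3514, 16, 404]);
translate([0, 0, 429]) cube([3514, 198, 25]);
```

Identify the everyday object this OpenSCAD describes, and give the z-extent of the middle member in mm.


An I-beam. The web height is 404 mm.

Two wide flanges with a thin centred web — an I-beam. Overall 454 mm minus two 25 mm flanges gives a web of 454 − 2·25 = 404 mm.


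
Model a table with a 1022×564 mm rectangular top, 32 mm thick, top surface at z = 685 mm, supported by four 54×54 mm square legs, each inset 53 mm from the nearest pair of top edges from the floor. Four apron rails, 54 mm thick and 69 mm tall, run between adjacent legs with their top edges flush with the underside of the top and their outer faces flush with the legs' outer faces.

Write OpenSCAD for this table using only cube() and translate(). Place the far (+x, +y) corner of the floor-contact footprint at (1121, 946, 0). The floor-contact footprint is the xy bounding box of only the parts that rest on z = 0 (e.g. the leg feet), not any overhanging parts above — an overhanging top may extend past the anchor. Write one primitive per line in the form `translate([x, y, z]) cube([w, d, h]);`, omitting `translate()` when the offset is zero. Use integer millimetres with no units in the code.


translate([152, 435, 653]) cube([1022, 564, 32]);
translate([205, 488, 0]) cube([54, 54, 653]);
translate([1067, 488, 0]) cube([54, 54, 653]);
translate([205, 892, 0]) cube([54, 54, 653]);
translate([1067, 892, 0]) cube([54, 54, 653]);
translate([259, 488, 584]) cube([808, 54, 69]);
translate([259, 892, 584]) cube([808, 54, 69]);
translate([205, 542, 584]) cube([54, 350, 69]);
translate([1067, 542, 584]) cube([54, 350, 69]);


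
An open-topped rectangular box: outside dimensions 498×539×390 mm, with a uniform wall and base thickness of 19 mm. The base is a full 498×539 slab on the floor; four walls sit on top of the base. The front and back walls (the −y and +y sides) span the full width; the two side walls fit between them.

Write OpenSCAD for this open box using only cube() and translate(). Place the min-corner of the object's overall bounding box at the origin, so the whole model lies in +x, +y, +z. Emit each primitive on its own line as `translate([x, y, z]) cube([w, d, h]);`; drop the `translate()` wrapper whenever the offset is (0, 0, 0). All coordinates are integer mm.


cube([498, 539, 19]);
translate([0, 0, 19]) cube([498, 19, 371]);
translate([0, 520, 19]) cube([498, 19, 371]);
translate([0, 19, 19]) cube([19, 501, 371]);
translate([479, 19, 19]) cube([19, 501, 371]);


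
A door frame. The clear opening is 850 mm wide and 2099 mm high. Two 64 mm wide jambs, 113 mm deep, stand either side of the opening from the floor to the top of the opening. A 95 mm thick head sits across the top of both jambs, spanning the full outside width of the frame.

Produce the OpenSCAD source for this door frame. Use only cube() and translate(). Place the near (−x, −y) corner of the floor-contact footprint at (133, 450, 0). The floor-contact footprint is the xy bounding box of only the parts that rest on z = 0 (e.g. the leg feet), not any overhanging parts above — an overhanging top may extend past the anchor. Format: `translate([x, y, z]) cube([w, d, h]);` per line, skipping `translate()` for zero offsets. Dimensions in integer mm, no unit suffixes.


translate([133, 450, 0]) cube([64, 113, 2099]);
translate([1047, 450, 0]) cube([64, 113, 2099]);
translate([133, 450, 2099]) cube([978, 113, 95]);


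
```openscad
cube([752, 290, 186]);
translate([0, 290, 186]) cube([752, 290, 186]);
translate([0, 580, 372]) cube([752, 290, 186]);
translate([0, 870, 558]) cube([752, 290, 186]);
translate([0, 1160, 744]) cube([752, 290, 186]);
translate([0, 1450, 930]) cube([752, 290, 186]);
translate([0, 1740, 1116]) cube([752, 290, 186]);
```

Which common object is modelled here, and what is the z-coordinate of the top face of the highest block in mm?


A staircase. The total rise is 1302 mm.

7 identical blocks, each offset up and back from the previous — a staircase. Each step is 186 mm tall and there are 7 of them, so the total rise is 7 × 186 = 1302 mm.


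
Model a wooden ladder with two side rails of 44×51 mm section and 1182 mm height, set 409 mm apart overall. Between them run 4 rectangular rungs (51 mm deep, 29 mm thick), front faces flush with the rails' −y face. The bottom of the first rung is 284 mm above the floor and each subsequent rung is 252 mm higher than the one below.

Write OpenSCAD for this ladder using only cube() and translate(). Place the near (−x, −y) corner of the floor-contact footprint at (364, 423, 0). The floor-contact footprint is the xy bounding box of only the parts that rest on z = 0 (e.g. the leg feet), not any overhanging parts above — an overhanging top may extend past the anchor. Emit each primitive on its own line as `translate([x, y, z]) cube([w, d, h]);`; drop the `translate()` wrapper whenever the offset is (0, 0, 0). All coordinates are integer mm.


// rung span = 409 - 2*44 = 321
// rung[k] z = 284 + k*252
translate([364, 423, 0]) cube([44, 51, 1182]);
translate([729, 423, 0]) cube([44, 51, 1182]);
translate([408, 423, 284]) cube([321, 51, 29]);
translate([408, 423, 536]) cube([321, 51, 29]);
translate([408, 423, 788]) cube([321, 51, 29]);
translate([408, 423, 1040]) cube([321, 51, 29]);


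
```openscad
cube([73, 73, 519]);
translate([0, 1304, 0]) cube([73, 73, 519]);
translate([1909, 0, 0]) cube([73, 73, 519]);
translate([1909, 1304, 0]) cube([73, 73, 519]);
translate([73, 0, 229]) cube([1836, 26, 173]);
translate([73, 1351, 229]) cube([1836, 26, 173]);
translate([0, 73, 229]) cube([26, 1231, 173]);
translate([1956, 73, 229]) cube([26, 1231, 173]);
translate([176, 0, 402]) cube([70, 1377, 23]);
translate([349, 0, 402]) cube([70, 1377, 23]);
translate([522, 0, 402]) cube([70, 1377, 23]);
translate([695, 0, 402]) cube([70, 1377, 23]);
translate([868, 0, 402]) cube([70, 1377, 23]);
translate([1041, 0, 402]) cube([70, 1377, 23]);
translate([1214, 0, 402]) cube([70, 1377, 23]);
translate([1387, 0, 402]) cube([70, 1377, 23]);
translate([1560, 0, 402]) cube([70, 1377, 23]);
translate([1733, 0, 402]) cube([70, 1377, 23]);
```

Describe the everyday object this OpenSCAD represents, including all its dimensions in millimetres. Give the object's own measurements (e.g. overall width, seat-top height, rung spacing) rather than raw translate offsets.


A bed frame 1982 mm long (x) by 1377 mm wide (y). Four 73×73 mm corner posts, 519 mm tall, at the corners of the footprint. Four rails of 26 mm thickness and 173 mm height run between adjacent posts with their undersides at z = 229 mm, their outer faces flush with the outside of the frame (the two x-running rails run between the posts' inner faces; the two y-running rails run between the posts' inner faces). 10 slats, each 70 mm wide (x) and 23 mm thick, lie across the top of the two x-running rails, running the full 1377 mm width of the frame in y; along x they sit between the end posts with a 103 mm gap after the −x posts and between neighbouring slats, leaving 106 mm before the +x posts.
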